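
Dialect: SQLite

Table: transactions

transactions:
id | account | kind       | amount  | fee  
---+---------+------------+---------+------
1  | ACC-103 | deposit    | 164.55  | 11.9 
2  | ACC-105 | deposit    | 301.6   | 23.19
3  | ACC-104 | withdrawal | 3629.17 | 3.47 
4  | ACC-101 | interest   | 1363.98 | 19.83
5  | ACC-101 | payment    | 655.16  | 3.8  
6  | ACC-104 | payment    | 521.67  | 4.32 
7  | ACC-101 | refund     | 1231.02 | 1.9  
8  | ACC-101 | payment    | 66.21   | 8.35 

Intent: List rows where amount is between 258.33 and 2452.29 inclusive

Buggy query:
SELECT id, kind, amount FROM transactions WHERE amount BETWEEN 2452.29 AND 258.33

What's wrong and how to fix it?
Bug: The bounds are reversed; BETWEEN a AND b requires a <= b to match anything

Fix: Write BETWEEN 258.33 AND 2452.29

Corrected query:
SELECT id, kind, amount FROM transactions WHERE amount BETWEEN 258.33 AND 2452.29

Result:
id | kind     | amount 
---+----------+--------
2  | deposit  | 301.6  
4  | interest | 1363.98
5  | payment  | 655.16 
6  | payment  | 521.67 
7  | refund   | 1231.02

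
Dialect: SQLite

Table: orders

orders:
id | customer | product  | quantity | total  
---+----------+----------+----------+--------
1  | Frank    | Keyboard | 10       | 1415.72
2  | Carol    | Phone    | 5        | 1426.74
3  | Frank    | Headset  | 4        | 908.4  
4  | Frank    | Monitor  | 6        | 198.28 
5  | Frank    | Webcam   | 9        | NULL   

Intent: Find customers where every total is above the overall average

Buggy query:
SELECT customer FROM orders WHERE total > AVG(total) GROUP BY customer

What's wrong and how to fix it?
Bug: AVG() is an aggregate; it can't sit directly in WHERE

Fix: Use a subquery for AVG and a HAVING MIN(...) filter so the condition holds for every row in the group

Corrected query:
SELECT customer FROM orders GROUP BY customer HAVING MIN(total) > (SELECT AVG(total) FROM orders)

Result:
customer
--------
Carol   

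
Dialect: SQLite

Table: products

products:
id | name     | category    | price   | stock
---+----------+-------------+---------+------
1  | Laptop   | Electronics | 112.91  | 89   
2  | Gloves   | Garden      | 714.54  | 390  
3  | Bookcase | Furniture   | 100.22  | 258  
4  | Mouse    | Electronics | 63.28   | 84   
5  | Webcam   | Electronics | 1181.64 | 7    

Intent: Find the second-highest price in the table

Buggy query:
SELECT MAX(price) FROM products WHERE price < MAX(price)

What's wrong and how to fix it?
Bug: MAX(price) on the right of the comparison is an aggregate-in-WHERE error

Fix: Put the inner MAX in a scalar subquery

Corrected query:
SELECT MAX(price) FROM products WHERE price < (SELECT MAX(price) FROM products)

Result:
MAX(price)
----------
714.54    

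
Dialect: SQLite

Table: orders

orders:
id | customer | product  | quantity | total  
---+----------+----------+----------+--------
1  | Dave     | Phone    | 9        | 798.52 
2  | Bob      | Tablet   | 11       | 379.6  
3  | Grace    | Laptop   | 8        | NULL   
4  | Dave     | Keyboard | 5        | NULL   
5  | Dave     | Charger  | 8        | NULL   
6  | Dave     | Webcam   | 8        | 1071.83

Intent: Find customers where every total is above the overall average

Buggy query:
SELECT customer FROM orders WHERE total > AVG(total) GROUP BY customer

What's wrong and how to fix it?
Bug: AVG() is an aggregate; it can't sit directly in WHERE

Fix: Use a subquery for AVG and a HAVING MIN(...) filter so the condition holds for every row in the group

Corrected query:
SELECT customer FROM orders GROUP BY customer HAVING MIN(total) > (SELECT AVG(total) FROM orders)

Result:
customer
--------
Dave    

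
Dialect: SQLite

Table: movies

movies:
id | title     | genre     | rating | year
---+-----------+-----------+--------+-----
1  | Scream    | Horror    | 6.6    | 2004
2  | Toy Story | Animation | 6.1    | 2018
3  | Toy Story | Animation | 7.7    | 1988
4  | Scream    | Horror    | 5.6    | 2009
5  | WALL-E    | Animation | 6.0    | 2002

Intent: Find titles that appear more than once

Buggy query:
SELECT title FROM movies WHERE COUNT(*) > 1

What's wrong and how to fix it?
Bug: WHERE can't reference COUNT(*); aggregates are computed after WHERE

Fix: GROUP BY title, then filter groups with HAVING COUNT(*) > 1

Corrected query:
SELECT title FROM movies GROUP BY title HAVING COUNT(*) > 1

Result:
title    
---------
Scream   
Toy Story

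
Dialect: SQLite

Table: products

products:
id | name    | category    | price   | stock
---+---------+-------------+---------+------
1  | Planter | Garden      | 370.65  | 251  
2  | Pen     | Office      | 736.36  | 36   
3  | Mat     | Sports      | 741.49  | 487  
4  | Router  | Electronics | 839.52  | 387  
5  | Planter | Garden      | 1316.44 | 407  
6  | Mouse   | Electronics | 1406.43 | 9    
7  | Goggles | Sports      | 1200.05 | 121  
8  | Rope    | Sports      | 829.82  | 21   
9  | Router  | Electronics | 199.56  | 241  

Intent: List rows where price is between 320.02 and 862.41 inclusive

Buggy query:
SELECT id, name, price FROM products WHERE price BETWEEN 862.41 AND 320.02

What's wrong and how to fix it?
Bug: The bounds are reversed; BETWEEN a AND b requires a <= b to match anything

Fix: Swap the bounds so the smaller value comes first

Corrected query:
SELECT id, name, price FROM products WHERE price BETWEEN 320.02 AND 862.41

Result:
id | name    | price 
---+---------+-------
1  | Planter | 370.65
2  | Pen     | 736.36
3  | Mat     | 741.49
4  | Router  | 839.52
8  | Rope    | 829.82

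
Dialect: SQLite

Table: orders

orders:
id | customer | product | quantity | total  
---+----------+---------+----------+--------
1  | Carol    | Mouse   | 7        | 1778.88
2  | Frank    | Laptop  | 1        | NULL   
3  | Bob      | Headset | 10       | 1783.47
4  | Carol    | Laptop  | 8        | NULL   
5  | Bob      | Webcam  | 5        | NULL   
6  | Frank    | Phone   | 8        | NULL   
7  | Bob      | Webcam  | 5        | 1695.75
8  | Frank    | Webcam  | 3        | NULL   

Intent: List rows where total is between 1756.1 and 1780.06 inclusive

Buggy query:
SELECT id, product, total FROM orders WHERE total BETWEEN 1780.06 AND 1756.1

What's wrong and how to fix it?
Bug: BETWEEN expects the lower bound first; with 1780.06 AND 1756.1 the range is empty

Fix: Write BETWEEN 1756.1 AND 1780.06

Corrected query:
SELECT id, product, total FROM orders WHERE total BETWEEN 1756.1 AND 1780.06

Result:
id | product | total  
---+---------+--------
1  | Mouse   | 1778.88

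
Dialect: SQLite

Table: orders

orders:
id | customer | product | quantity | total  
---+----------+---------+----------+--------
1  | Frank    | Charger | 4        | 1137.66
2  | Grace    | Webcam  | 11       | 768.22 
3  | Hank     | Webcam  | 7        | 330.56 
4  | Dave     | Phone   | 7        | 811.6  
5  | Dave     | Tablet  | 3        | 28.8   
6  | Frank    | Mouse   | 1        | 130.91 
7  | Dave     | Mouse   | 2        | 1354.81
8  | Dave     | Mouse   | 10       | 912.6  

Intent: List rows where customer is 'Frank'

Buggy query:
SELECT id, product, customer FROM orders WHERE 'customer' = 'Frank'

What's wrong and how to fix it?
Bug: 'customer' in single quotes is a string literal, not the column; the comparison is literal-vs-literal and never true

Fix: Remove the quotes around the column name (or use double quotes for an identifier)

Corrected query:
SELECT id, product, customer FROM orders WHERE customer = 'Frank'

Result:
id | product | customer
---+---------+---------
1  | Charger | Frank   
6  | Mouse   | Frank   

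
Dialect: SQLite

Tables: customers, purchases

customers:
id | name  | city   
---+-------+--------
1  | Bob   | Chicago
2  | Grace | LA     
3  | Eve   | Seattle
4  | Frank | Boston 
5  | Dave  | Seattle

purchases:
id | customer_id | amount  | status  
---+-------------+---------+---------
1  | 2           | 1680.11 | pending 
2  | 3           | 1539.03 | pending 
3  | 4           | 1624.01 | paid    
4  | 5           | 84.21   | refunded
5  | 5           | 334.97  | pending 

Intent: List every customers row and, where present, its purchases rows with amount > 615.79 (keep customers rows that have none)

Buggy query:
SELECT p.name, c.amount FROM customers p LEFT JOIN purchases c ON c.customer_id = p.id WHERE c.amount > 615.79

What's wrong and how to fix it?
Bug: Filtering c.amount in WHERE discards the NULL rows produced by LEFT JOIN, turning it into an inner join

Fix: Put 'c.amount > 615.79' in the JOIN's ON clause instead of WHERE

Corrected query:
SELECT p.name, c.amount FROM customers p LEFT JOIN purchases c ON c.customer_id = p.id AND c.amount > 615.79

Result:
name  | amount 
------+--------
Bob   | NULL   
Grace | 1680.11
Eve   | 1539.03
Frank | 1624.01
Dave  | NULL   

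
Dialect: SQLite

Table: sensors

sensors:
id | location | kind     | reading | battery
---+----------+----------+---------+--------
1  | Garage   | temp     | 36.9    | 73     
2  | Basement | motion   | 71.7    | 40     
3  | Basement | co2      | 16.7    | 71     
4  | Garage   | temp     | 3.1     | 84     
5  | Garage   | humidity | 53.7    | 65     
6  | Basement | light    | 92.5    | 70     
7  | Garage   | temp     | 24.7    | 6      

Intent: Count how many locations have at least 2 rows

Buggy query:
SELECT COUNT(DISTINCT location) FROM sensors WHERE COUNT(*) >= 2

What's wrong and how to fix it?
Bug: WHERE filters individual rows, not groups, so a group-level COUNT is invalid there

Fix: Group first with HAVING COUNT(*) >= 2, then COUNT the resulting groups

Corrected query:
SELECT COUNT(*) FROM (SELECT location FROM sensors GROUP BY location HAVING COUNT(*) >= 2)

Result:
COUNT(*)
--------
2       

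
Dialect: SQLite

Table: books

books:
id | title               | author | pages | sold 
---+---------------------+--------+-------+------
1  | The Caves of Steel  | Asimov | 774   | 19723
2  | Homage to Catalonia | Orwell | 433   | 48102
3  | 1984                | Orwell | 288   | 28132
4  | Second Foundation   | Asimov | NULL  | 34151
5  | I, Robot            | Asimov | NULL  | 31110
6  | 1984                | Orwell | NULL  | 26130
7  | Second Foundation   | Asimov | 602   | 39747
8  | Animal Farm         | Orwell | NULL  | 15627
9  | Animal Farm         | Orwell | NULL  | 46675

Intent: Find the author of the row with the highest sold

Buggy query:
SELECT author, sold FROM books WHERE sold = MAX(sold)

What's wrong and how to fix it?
Bug: MAX(sold) is an aggregate and cannot be used directly in WHERE

Fix: Wrap MAX in a scalar subquery so WHERE compares against a single value

Corrected query:
SELECT author, sold FROM books WHERE sold = (SELECT MAX(sold) FROM books)

Result:
author | sold 
-------+------
Orwell | 48102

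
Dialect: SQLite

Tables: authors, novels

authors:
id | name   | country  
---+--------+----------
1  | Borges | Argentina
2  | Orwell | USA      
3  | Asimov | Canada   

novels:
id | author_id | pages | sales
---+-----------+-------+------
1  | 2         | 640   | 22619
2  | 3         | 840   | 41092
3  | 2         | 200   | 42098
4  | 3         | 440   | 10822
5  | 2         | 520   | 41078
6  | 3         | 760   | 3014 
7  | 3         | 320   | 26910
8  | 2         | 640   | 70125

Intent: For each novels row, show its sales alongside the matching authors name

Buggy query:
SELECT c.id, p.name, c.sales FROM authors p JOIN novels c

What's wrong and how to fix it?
Bug: Missing join condition: each novels row is matched to all authors rows instead of just its own

Fix: Specify the join condition linking the foreign key to the parent id

Corrected query:
SELECT c.id, p.name, c.sales FROM authors p JOIN novels c ON c.author_id = p.id

Result:
id | name   | sales
---+--------+------
1  | Orwell | 22619
2  | Asimov | 41092
3  | Orwell | 42098
4  | Asimov | 10822
5  | Orwell | 41078
6  | Asimov | 3014 
7  | Asimov | 26910
8  | Orwell | 70125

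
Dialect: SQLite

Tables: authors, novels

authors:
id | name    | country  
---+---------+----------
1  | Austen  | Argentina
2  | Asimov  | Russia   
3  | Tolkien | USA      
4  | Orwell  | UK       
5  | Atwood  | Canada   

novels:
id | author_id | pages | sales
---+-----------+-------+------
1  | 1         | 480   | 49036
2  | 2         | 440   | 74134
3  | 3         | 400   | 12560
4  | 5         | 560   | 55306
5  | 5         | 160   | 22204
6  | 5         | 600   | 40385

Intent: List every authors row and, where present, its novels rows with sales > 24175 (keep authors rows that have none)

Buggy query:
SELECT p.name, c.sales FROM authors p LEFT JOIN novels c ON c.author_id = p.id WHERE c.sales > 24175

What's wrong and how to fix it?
Bug: Filtering c.sales in WHERE discards the NULL rows produced by LEFT JOIN, turning it into an inner join

Fix: Put 'c.sales > 24175' in the JOIN's ON clause instead of WHERE

Corrected query:
SELECT p.name, c.sales FROM authors p LEFT JOIN novels c ON c.author_id = p.id AND c.sales > 24175

Result:
name    | sales
--------+------
Austen  | 49036
Asimov  | 74134
Tolkien | NULL 
Orwell  | NULL 
Atwood  | 40385
Atwood  | 55306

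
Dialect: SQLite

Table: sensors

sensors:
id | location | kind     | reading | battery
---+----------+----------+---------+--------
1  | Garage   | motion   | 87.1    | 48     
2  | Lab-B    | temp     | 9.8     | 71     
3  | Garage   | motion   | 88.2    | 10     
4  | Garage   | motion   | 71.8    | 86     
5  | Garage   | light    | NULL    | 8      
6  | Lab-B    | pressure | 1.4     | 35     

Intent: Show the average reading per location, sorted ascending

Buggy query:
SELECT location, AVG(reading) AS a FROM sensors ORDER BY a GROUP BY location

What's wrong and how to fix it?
Bug: ORDER BY appears before GROUP BY; SQL clause order requires GROUP BY first

Fix: Move ORDER BY to the end, after GROUP BY

Corrected query:
SELECT location, AVG(reading) AS a FROM sensors GROUP BY location ORDER BY a

Result:
location | a        
---------+----------
Lab-B    | 5.6      
Garage   | 82.366667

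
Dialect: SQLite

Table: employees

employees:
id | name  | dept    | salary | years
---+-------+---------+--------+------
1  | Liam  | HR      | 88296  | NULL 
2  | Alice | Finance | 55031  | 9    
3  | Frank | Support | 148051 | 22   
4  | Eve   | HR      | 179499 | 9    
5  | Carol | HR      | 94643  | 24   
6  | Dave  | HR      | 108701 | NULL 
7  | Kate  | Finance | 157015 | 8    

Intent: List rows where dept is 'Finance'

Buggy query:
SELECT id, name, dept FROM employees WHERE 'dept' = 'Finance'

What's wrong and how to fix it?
Bug: Single quotes denote string literals in SQL; the column name is being compared as a constant string

Fix: Reference the column as dept without single quotes

Corrected query:
SELECT id, name, dept FROM employees WHERE dept = 'Finance'

Result:
id | name  | dept   
---+-------+--------
2  | Alice | Finance
7  | Kate  | Finance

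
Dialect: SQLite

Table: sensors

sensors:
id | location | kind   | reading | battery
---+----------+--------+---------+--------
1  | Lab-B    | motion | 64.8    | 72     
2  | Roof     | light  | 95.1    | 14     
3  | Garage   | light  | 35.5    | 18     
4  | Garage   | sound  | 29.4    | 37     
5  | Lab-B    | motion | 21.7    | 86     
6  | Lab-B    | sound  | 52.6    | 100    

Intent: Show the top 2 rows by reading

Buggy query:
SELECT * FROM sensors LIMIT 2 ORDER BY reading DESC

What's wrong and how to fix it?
Bug: LIMIT must come after ORDER BY

Fix: Sort with ORDER BY, then apply LIMIT

Corrected query:
SELECT * FROM sensors ORDER BY reading DESC LIMIT 2

Result:
id | location | kind   | reading | battery
---+----------+--------+---------+--------
2  | Roof     | light  | 95.1    | 14     
1  | Lab-B    | motion | 64.8    | 72     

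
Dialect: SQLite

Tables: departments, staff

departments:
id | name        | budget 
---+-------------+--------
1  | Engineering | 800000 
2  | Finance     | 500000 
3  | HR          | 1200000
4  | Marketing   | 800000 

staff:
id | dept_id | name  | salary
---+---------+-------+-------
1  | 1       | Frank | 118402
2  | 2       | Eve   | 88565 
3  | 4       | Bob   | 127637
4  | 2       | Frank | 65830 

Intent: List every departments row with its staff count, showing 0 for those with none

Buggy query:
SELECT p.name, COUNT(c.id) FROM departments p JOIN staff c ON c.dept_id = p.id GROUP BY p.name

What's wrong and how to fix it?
Bug: INNER JOIN drops departments rows that have no matching staff rows

Fix: Switch to LEFT JOIN to retain unmatched parent rows

Corrected query:
SELECT p.name, COUNT(c.id) FROM departments p LEFT JOIN staff c ON c.dept_id = p.id GROUP BY p.name

Result:
name        | COUNT(c.id)
------------+------------
Engineering | 1          
Finance     | 2          
HR          | 0          
Marketing   | 1          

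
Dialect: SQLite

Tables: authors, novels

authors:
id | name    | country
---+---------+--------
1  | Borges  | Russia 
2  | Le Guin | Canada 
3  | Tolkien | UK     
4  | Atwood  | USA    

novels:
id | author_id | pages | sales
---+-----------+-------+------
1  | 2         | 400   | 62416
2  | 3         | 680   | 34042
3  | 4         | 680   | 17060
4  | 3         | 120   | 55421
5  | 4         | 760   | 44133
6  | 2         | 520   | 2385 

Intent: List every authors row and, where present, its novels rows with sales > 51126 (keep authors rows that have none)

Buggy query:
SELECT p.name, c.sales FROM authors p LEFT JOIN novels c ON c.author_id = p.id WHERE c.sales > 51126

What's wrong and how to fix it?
Bug: Filtering c.sales in WHERE discards the NULL rows produced by LEFT JOIN, turning it into an inner join

Fix: Move the right-table condition into the ON clause so unmatched parents are kept

Corrected query:
SELECT p.name, c.sales FROM authors p LEFT JOIN novels c ON c.author_id = p.id AND c.sales > 51126

Result:
name    | sales
--------+------
Borges  | NULL 
Le Guin | 62416
Tolkien | 55421
Atwood  | NULL 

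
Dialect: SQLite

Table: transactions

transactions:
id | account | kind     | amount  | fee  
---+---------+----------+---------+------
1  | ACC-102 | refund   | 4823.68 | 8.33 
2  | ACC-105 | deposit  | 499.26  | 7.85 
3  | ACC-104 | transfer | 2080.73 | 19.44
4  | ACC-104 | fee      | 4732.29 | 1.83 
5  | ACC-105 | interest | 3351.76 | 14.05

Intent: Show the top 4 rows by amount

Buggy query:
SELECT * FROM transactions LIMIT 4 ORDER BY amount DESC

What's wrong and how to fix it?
Bug: ORDER BY cannot follow LIMIT; LIMIT is the final clause

Fix: Sort with ORDER BY, then apply LIMIT

Corrected query:
SELECT * FROM transactions ORDER BY amount DESC LIMIT 4

Result:
id | account | kind     | amount  | fee  
---+---------+----------+---------+------
1  | ACC-102 | refund   | 4823.68 | 8.33 
4  | ACC-104 | fee      | 4732.29 | 1.83 
5  | ACC-105 | interest | 3351.76 | 14.05
3  | ACC-104 | transfer | 2080.73 | 19.44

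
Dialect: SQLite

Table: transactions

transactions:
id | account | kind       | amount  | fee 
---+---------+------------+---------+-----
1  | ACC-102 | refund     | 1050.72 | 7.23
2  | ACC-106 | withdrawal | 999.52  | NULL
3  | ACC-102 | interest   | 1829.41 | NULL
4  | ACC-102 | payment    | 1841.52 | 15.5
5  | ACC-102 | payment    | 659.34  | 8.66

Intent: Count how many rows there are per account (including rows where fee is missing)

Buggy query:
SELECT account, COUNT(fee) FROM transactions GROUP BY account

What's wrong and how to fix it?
Bug: COUNT(column) counts non-NULL values only; rows with NULL fee aren't counted

Fix: Replace COUNT(fee) with COUNT(*)

Corrected query:
SELECT account, COUNT(*) FROM transactions GROUP BY account

Result:
account | COUNT(*)
--------+---------
ACC-102 | 4       
ACC-106 | 1       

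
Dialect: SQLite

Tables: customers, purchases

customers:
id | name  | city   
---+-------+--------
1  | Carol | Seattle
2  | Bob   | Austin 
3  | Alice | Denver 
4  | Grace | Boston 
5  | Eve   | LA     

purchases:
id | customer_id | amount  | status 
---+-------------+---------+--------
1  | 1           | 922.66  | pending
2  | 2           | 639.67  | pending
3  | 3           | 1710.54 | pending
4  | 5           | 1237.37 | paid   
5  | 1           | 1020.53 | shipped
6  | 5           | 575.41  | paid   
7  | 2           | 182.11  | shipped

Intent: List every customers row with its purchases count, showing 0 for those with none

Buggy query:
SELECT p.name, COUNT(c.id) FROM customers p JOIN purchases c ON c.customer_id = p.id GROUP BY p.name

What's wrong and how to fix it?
Bug: INNER JOIN drops customers rows that have no matching purchases rows

Fix: Use LEFT JOIN so parents without children still appear (COUNT(c.id) gives 0)

Corrected query:
SELECT p.name, COUNT(c.id) FROM customers p LEFT JOIN purchases c ON c.customer_id = p.id GROUP BY p.name

Result:
name  | COUNT(c.id)
------+------------
Alice | 1          
Bob   | 2          
Carol | 2          
Eve   | 2          
Grace | 0          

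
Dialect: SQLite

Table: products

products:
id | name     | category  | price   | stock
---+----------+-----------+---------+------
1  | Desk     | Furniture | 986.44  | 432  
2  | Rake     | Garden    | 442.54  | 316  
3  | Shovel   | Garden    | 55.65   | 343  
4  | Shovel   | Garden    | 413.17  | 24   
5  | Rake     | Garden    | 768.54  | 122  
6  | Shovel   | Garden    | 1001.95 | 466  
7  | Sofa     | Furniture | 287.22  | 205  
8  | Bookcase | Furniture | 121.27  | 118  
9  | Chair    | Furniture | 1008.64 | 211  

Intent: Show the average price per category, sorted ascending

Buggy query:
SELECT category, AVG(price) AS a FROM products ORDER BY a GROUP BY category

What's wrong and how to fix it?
Bug: GROUP BY must precede ORDER BY

Fix: Move ORDER BY to the end, after GROUP BY

Corrected query:
SELECT category, AVG(price) AS a FROM products GROUP BY category ORDER BY a

Result:
category  | a       
----------+---------
Garden    | 536.37  
Furniture | 600.8925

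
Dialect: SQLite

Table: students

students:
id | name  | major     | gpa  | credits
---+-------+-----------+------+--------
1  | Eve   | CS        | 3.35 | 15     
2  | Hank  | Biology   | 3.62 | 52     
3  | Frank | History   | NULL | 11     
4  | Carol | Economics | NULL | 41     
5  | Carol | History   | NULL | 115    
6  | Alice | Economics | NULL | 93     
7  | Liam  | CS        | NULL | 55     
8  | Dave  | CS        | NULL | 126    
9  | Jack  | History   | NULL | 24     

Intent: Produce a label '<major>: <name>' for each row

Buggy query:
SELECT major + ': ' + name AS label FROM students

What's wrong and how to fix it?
Bug: '+' is numeric addition; on text columns SQLite converts them to 0 instead of concatenating

Fix: Replace + with || to concatenate text

Corrected query:
SELECT major || ': ' || name AS label FROM students

Result:
label           
----------------
CS: Eve         
Biology: Hank   
History: Frank  
Economics: Carol
History: Carol  
Economics: Alice
CS: Liam        
CS: Dave        
History: Jack   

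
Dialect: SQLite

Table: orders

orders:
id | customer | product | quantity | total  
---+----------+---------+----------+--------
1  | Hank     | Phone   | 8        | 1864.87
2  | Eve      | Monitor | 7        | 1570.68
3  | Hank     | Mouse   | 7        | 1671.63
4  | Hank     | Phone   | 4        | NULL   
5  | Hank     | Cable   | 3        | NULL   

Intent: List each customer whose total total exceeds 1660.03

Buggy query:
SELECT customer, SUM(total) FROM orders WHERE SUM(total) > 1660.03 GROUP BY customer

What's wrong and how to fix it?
Bug: SUM(total) is an aggregate, but WHERE filters rows before aggregation

Fix: Use HAVING (which filters groups after aggregation) instead of WHERE

Corrected query:
SELECT customer, SUM(total) FROM orders GROUP BY customer HAVING SUM(total) > 1660.03

Result:
customer | SUM(total)
---------+-----------
Hank     | 3536.5    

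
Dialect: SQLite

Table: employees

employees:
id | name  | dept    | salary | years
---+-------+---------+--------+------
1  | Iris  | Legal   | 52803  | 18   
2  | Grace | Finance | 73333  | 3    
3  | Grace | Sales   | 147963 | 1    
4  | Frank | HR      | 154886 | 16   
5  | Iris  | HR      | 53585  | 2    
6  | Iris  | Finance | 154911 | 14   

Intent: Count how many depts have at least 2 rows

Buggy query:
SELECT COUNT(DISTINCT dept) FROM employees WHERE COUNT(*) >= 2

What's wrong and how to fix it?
Bug: COUNT(*) cannot appear in WHERE; the per-group count doesn't exist yet

Fix: Group first with HAVING COUNT(*) >= 2, then COUNT the resulting groups

Corrected query:
SELECT COUNT(*) FROM (SELECT dept FROM employees GROUP BY dept HAVING COUNT(*) >= 2)

Result:
COUNT(*)
--------
2       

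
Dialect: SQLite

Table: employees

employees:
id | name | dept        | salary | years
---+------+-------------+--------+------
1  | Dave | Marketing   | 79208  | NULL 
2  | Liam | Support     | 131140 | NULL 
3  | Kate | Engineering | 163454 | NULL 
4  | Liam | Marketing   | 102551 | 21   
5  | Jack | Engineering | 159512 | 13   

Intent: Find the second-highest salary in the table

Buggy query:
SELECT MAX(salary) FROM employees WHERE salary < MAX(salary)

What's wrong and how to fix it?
Bug: The inner MAX is an aggregate inside WHERE, which is not allowed

Fix: Compute the overall MAX in a subquery, then take MAX of rows below it

Corrected query:
SELECT MAX(salary) FROM employees WHERE salary < (SELECT MAX(salary) FROM employees)

Result:
MAX(salary)
-----------
159512     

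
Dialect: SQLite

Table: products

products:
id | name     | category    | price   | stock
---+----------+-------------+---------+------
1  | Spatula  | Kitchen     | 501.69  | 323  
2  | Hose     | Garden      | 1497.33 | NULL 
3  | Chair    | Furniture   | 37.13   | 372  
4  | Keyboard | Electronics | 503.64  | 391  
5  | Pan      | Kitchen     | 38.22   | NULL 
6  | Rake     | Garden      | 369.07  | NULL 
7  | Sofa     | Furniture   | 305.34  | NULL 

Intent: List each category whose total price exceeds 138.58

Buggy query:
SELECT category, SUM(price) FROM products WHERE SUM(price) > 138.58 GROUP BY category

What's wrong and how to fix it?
Bug: SUM(price) is an aggregate, but WHERE filters rows before aggregation

Fix: Use HAVING (which filters groups after aggregation) instead of WHERE

Corrected query:
SELECT category, SUM(price) FROM products GROUP BY category HAVING SUM(price) > 138.58

Result:
category    | SUM(price)
------------+-----------
Electronics | 503.64    
Furniture   | 342.47    
Garden      | 1866.4    
Kitchen     | 539.91    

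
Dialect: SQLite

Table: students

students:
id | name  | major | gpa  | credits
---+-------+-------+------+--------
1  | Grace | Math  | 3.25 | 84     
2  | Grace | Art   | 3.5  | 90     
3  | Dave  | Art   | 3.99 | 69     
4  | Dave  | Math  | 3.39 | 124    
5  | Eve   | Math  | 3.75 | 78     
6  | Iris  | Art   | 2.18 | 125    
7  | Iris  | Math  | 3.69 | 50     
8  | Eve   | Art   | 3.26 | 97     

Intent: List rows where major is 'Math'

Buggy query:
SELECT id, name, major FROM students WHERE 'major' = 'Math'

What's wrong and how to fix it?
Bug: Single quotes denote string literals in SQL; the column name is being compared as a constant string

Fix: Remove the quotes around the column name (or use double quotes for an identifier)

Corrected query:
SELECT id, name, major FROM students WHERE major = 'Math'

Result:
id | name  | major
---+-------+------
1  | Grace | Math 
4  | Dave  | Math 
5  | Eve   | Math 
7  | Iris  | Math 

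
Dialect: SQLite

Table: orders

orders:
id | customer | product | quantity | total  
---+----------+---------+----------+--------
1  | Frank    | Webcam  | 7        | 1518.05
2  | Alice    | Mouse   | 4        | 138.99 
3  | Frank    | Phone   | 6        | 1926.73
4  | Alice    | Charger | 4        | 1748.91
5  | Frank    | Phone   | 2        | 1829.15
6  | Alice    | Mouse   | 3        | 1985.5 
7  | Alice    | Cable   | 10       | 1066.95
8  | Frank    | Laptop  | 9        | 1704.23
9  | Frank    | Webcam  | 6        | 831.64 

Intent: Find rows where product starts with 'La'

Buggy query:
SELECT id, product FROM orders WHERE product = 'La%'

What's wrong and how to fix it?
Bug: '=' compares the literal string including the % character; pattern matching needs LIKE

Fix: Use LIKE for wildcard pattern matching

Corrected query:
SELECT id, product FROM orders WHERE product LIKE 'La%'

Result:
id | product
---+--------
8  | Laptop 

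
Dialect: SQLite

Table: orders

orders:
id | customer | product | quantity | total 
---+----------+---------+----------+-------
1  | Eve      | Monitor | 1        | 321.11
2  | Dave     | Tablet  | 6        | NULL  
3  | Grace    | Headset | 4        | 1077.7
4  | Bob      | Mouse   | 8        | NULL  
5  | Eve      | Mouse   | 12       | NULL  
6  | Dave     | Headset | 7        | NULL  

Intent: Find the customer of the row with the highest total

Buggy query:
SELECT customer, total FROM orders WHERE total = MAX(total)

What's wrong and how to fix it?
Bug: MAX(total) is an aggregate and cannot be used directly in WHERE

Fix: Wrap MAX in a scalar subquery so WHERE compares against a single value

Corrected query:
SELECT customer, total FROM orders WHERE total = (SELECT MAX(total) FROM orders)

Result:
customer | total 
---------+-------
Grace    | 1077.7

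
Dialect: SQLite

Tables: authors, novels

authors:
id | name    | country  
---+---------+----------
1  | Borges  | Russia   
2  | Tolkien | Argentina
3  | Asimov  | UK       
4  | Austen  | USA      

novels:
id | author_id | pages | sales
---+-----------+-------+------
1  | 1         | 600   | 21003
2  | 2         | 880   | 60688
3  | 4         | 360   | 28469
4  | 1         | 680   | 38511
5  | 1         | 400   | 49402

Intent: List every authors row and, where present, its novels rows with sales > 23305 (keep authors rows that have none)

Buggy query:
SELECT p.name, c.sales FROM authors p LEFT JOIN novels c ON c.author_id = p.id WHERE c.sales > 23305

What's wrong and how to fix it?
Bug: Filtering c.sales in WHERE discards the NULL rows produced by LEFT JOIN, turning it into an inner join

Fix: Put 'c.sales > 23305' in the JOIN's ON clause instead of WHERE

Corrected query:
SELECT p.name, c.sales FROM authors p LEFT JOIN novels c ON c.author_id = p.id AND c.sales > 23305

Result:
name    | sales
--------+------
Borges  | 38511
Borges  | 49402
Tolkien | 60688
Asimov  | NULL 
Austen  | 28469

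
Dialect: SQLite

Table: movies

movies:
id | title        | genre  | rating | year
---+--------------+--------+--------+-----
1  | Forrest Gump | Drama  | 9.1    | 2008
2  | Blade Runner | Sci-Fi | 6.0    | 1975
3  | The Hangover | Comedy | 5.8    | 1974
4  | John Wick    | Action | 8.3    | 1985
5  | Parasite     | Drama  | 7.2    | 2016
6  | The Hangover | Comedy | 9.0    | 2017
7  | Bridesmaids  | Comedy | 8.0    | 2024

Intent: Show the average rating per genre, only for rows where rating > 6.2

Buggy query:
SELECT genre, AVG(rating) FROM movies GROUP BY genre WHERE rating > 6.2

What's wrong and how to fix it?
Bug: Row-level WHERE must come before GROUP BY in the clause order

Fix: Place WHERE between FROM and GROUP BY

Corrected query:
SELECT genre, AVG(rating) FROM movies WHERE rating > 6.2 GROUP BY genre

Result:
genre  | AVG(rating)
-------+------------
Action | 8.3        
Comedy | 8.5        
Drama  | 8.15       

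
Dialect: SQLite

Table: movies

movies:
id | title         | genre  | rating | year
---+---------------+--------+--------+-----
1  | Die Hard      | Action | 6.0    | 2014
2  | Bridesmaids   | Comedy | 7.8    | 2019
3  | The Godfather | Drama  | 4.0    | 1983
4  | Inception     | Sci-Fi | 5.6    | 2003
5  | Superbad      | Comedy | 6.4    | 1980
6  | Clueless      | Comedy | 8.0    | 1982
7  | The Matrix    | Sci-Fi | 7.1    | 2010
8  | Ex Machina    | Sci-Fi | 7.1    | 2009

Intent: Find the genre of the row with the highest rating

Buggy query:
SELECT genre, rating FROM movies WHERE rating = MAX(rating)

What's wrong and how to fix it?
Bug: WHERE is evaluated per row; an aggregate over the whole table isn't defined there

Fix: Wrap MAX in a scalar subquery so WHERE compares against a single value

Corrected query:
SELECT genre, rating FROM movies WHERE rating = (SELECT MAX(rating) FROM movies)

Result:
genre  | rating
-------+-------
Comedy | 8     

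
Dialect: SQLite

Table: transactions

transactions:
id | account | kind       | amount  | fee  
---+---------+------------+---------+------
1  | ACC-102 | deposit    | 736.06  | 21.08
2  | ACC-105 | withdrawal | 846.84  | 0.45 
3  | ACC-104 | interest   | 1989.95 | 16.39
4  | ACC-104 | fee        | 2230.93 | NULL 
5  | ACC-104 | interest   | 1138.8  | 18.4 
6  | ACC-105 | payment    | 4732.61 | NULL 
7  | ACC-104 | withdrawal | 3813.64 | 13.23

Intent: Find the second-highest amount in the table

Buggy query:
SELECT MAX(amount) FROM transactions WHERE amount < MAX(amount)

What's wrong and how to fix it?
Bug: MAX(amount) on the right of the comparison is an aggregate-in-WHERE error

Fix: Put the inner MAX in a scalar subquery

Corrected query:
SELECT MAX(amount) FROM transactions WHERE amount < (SELECT MAX(amount) FROM transactions)

Result:
MAX(amount)
-----------
3813.64    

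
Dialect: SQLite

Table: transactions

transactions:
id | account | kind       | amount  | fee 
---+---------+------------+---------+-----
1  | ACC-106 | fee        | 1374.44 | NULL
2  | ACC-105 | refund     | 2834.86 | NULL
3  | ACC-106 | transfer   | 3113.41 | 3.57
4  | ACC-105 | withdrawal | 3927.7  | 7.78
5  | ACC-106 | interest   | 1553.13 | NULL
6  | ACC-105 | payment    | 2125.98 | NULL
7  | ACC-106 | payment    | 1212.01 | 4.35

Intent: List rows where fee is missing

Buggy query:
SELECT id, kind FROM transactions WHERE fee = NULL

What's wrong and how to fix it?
Bug: '= NULL' is always unknown in SQL three-valued logic, so no rows match

Fix: Replace '= NULL' with 'IS NULL'

Corrected query:
SELECT id, kind FROM transactions WHERE fee IS NULL

Result:
id | kind    
---+---------
1  | fee     
2  | refund  
5  | interest
6  | payment 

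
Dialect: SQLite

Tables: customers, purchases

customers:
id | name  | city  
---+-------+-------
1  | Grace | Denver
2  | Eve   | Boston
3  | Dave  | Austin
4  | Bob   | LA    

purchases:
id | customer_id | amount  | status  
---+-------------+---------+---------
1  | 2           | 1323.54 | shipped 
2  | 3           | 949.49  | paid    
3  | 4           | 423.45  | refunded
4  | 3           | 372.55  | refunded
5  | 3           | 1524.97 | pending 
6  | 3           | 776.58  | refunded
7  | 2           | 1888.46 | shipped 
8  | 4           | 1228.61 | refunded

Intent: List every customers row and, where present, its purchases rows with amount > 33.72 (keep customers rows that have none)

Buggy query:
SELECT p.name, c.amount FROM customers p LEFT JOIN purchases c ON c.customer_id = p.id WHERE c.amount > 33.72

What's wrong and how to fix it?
Bug: A WHERE condition on the right-hand table after LEFT JOIN drops unmatched parents

Fix: Put 'c.amount > 33.72' in the JOIN's ON clause instead of WHERE

Corrected query:
SELECT p.name, c.amount FROM customers p LEFT JOIN purchases c ON c.customer_id = p.id AND c.amount > 33.72

Result:
name  | amount 
------+--------
Grace | NULL   
Eve   | 1323.54
Eve   | 1888.46
Dave  | 372.55 
Dave  | 776.58 
Dave  | 949.49 
Dave  | 1524.97
Bob   | 423.45 
Bob   | 1228.61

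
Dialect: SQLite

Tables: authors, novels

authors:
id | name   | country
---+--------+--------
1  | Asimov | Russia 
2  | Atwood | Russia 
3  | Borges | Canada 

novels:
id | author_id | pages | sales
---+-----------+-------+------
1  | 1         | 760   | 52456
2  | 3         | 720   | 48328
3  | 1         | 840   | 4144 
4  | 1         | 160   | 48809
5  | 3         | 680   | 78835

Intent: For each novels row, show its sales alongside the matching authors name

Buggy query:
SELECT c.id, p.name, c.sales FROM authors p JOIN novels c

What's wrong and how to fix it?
Bug: Missing join condition: each novels row is matched to all authors rows instead of just its own

Fix: Add ON c.author_id = p.id to the JOIN

Corrected query:
SELECT c.id, p.name, c.sales FROM authors p JOIN novels c ON c.author_id = p.id

Result:
id | name   | sales
---+--------+------
1  | Asimov | 52456
2  | Borges | 48328
3  | Asimov | 4144 
4  | Asimov | 48809
5  | Borges | 78835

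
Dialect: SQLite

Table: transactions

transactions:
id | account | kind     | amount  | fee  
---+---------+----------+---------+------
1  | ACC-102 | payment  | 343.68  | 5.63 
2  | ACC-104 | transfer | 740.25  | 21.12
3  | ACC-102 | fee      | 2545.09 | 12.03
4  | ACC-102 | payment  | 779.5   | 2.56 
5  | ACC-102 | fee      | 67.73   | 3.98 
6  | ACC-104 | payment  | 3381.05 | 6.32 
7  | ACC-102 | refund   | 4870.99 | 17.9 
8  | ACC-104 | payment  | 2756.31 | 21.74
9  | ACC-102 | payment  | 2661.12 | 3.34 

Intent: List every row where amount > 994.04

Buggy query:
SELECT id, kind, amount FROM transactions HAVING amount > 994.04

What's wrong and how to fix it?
Bug: This is a non-aggregate query (no GROUP BY, no aggregates), so in SQLite the HAVING clause is invalid here; a row-level condition belongs in WHERE

Fix: Replace HAVING with WHERE since the condition applies to individual rows

Corrected query:
SELECT id, kind, amount FROM transactions WHERE amount > 994.04

Result:
id | kind    | amount 
---+---------+--------
3  | fee     | 2545.09
6  | payment | 3381.05
7  | refund  | 4870.99
8  | payment | 2756.31
9  | payment | 2661.12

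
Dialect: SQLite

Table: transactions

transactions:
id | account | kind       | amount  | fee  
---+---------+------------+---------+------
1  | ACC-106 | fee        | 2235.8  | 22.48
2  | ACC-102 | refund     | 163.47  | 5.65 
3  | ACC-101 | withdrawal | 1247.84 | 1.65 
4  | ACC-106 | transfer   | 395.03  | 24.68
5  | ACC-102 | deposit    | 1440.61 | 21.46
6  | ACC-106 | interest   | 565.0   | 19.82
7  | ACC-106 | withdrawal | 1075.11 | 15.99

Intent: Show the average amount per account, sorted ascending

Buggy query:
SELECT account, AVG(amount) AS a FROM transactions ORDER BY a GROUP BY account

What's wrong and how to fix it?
Bug: ORDER BY appears before GROUP BY; SQL clause order requires GROUP BY first

Fix: Move ORDER BY to the end, after GROUP BY

Corrected query:
SELECT account, AVG(amount) AS a FROM transactions GROUP BY account ORDER BY a

Result:
account | a       
--------+---------
ACC-102 | 802.04  
ACC-106 | 1067.735
ACC-101 | 1247.84 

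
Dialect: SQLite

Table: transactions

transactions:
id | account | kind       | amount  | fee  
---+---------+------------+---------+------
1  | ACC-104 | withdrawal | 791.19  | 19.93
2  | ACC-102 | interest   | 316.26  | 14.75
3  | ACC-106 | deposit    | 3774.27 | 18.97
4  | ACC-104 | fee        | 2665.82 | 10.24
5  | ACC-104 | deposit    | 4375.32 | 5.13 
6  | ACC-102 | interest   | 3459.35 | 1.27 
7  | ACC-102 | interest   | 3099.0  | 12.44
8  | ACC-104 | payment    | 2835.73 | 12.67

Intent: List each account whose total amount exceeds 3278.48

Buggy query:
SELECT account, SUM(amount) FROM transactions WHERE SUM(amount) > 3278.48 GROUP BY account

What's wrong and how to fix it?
Bug: WHERE runs before GROUP BY, so aggregates aren't available there

Fix: Use HAVING (which filters groups after aggregation) instead of WHERE

Corrected query:
SELECT account, SUM(amount) FROM transactions GROUP BY account HAVING SUM(amount) > 3278.48

Result:
account | SUM(amount)
--------+------------
ACC-102 | 6874.61    
ACC-104 | 10668.06   
ACC-106 | 3774.27    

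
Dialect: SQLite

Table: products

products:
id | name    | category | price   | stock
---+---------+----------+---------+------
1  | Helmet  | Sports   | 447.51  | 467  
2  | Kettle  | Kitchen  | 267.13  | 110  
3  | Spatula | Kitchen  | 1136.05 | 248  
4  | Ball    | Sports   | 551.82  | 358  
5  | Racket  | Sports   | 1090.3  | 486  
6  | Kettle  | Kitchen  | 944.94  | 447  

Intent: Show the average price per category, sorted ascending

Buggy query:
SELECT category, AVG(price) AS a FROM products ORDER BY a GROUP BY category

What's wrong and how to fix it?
Bug: GROUP BY must precede ORDER BY

Fix: Move ORDER BY to the end, after GROUP BY

Corrected query:
SELECT category, AVG(price) AS a FROM products GROUP BY category ORDER BY a

Result:
category | a         
---------+-----------
Sports   | 696.543333
Kitchen  | 782.706667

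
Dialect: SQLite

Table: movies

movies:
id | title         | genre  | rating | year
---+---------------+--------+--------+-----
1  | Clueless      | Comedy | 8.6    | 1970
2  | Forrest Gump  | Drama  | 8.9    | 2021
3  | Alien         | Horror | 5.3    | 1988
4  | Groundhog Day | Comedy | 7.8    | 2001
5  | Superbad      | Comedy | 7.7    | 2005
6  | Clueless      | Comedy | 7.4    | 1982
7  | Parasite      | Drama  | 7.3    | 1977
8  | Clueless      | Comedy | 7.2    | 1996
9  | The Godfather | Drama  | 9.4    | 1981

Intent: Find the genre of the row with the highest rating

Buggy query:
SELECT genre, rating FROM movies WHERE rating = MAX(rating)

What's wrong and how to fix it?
Bug: WHERE is evaluated per row; an aggregate over the whole table isn't defined there

Fix: Use a subquery: WHERE rating = (SELECT MAX(rating) FROM movies)

Corrected query:
SELECT genre, rating FROM movies WHERE rating = (SELECT MAX(rating) FROM movies)

Result:
genre | rating
------+-------
Drama | 9.4   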